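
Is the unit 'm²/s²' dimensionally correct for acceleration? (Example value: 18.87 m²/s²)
No

acceleration has SI base units: m / s^2
m²/s² does NOT reduce to m / s^2; a valid unit for acceleration would be e.g. m/s².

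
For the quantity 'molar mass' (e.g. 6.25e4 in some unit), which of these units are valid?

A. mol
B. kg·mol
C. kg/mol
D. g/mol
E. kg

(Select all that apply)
C, D

molar mass has SI base units: kg / mol

Checking each option against kg / mol:
  A. mol: ✗ does not match
  B. kg·mol: ✗ does not match
  C. kg/mol: ✓ matches
  D. g/mol: ✓ matches
  E. kg: ✗ does not match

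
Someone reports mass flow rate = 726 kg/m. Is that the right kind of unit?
No

mass flow rate has SI base units: kg / s
kg/m does NOT reduce to kg / s; a valid unit for mass flow rate would be e.g. kg/s.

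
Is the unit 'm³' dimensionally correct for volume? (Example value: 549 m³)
Yes

volume has SI base units: m^3
m³ reduces to the same SI base units, so it is a valid unit for volume.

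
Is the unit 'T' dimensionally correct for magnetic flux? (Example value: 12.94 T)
No

magnetic flux has SI base units: kg * m^2 / (A * s^2)
T does NOT reduce to kg * m^2 / (A * s^2); a valid unit for magnetic flux would be e.g. Wb.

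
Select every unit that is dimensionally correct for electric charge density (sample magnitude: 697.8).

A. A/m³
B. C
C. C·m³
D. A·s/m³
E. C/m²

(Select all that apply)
D

electric charge density has SI base units: A * s / m^3

Checking each option against A * s / m^3:
  A. A/m³: ✗ does not match
  B. C: ✗ does not match
  C. C·m³: ✗ does not match
  D. A·s/m³: ✓ matches
  E. C/m²: ✗ does not match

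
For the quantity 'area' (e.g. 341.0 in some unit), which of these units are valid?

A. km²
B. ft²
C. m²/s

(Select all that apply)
A, B

area has SI base units: m^2

Checking each option against m^2:
  A. km²: ✓ matches
  B. ft²: ✓ matches
  C. m²/s: ✗ does not match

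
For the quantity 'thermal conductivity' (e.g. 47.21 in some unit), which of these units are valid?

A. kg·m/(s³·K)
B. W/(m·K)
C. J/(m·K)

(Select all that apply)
A, B

thermal conductivity has SI base units: kg * m / (s^3 * K)

Checking each option against kg * m / (s^3 * K):
  A. kg·m/(s³·K): ✓ matches
  B. W/(m·K): ✓ matches
  C. J/(m·K): ✗ does not match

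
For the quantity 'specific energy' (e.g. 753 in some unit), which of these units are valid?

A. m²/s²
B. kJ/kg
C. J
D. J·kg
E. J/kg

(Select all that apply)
A, B, E

specific energy has SI base units: m^2 / s^2

Checking each option against m^2 / s^2:
  A. m²/s²: ✓ matches
  B. kJ/kg: ✓ matches
  C. J: ✗ does not match
  D. J·kg: ✗ does not match
  E. J/kg: ✓ matches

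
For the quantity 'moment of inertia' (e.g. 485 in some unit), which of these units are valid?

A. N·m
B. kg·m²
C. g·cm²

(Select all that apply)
B, C

moment of inertia has SI base units: kg * m^2

Checking each option against kg * m^2:
  A. N·m: ✗ does not match
  B. kg·m²: ✓ matches
  C. g·cm²: ✓ matches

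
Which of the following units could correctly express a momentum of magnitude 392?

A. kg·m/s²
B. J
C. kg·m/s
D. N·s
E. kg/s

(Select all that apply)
C, D

momentum has SI base units: kg * m / s

Checking each option against kg * m / s:
  A. kg·m/s²: ✗ does not match
  B. J: ✗ does not match
  C. kg·m/s: ✓ matches
  D. N·s: ✓ matches
  E. kg/s: ✗ does not match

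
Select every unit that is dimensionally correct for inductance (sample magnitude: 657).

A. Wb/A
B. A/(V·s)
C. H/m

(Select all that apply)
A

inductance has SI base units: kg * m^2 / (A^2 * s^2)

Checking each option against kg * m^2 / (A^2 * s^2):
  A. Wb/A: ✓ matches
  B. A/(V·s): ✗ does not match
  C. H/m: ✗ does not match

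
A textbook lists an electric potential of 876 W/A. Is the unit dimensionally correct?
Yes

electric potential has SI base units: kg * m^2 / (A * s^3)
W/A reduces to the same SI base units, so it is a valid unit for electric potential.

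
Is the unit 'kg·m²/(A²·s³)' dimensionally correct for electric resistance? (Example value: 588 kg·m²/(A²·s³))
Yes

electric resistance has SI base units: kg * m^2 / (A^2 * s^3)
kg·m²/(A²·s³) reduces to the same SI base units, so it is a valid unit for electric resistance.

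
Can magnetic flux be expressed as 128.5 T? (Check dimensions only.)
No

magnetic flux has SI base units: kg * m^2 / (A * s^2)
T does NOT reduce to kg * m^2 / (A * s^2); a valid unit for magnetic flux would be e.g. Wb.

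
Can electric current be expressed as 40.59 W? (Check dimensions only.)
No

electric current has SI base units: A
W does NOT reduce to A; a valid unit for electric current would be e.g. A.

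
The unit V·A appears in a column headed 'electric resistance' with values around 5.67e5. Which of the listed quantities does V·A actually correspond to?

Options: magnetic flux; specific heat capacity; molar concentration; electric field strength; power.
power

electric resistance should have units dimensionally equivalent to kg * m^2 / (A^2 * s^3) (e.g. Ω).
The given unit 'V·A' reduces to kg * m^2 / s^3. Of the listed options, that is the dimensionality of power.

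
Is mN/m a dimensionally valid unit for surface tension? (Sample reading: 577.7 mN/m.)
Yes

surface tension has SI base units: kg / s^2
mN/m reduces to the same SI base units, so it is a valid unit for surface tension.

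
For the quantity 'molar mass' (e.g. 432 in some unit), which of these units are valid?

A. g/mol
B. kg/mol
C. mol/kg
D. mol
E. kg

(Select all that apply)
A, B

molar mass has SI base units: kg / mol

Checking each option against kg / mol:
  A. g/mol: ✓ matches
  B. kg/mol: ✓ matches
  C. mol/kg: ✗ does not match
  D. mol: ✗ does not match
  E. kg: ✗ does not match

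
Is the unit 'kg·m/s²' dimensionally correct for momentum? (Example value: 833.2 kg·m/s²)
No

momentum has SI base units: kg * m / s
kg·m/s² does NOT reduce to kg * m / s; a valid unit for momentum would be e.g. kg·m/s.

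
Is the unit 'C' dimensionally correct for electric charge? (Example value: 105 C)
Yes

electric charge has SI base units: A * s
C reduces to the same SI base units, so it is a valid unit for electric charge.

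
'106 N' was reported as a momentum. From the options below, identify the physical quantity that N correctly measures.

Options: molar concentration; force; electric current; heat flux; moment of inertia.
force

momentum should have units dimensionally equivalent to kg * m / s (e.g. kg·m/s).
The given unit 'N' reduces to kg * m / s^2. Of the listed options, that is the dimensionality of force.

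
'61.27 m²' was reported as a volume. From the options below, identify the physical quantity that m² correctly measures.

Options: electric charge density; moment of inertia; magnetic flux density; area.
area

volume should have units dimensionally equivalent to m^3 (e.g. m³).
The given unit 'm²' reduces to m^2. Of the listed options, that is the dimensionality of area.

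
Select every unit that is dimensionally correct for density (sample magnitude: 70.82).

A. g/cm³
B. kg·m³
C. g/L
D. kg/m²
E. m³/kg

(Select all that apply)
A, C

density has SI base units: kg / m^3

Checking each option against kg / m^3:
  A. g/cm³: ✓ matches
  B. kg·m³: ✗ does not match
  C. g/L: ✓ matches
  D. kg/m²: ✗ does not match
  E. m³/kg: ✗ does not match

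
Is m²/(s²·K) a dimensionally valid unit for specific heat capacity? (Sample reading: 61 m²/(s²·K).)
Yes

specific heat capacity has SI base units: m^2 / (s^2 * K)
m²/(s²·K) reduces to the same SI base units, so it is a valid unit for specific heat capacity.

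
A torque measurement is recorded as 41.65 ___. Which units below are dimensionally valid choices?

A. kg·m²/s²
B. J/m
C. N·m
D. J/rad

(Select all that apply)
A, C, D

torque has SI base units: kg * m^2 / s^2

Checking each option against kg * m^2 / s^2:
  A. kg·m²/s²: ✓ matches
  B. J/m: ✗ does not match
  C. N·m: ✓ matches
  D. J/rad: ✓ matches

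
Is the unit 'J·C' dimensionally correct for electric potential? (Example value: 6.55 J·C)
No

electric potential has SI base units: kg * m^2 / (A * s^3)
J·C does NOT reduce to kg * m^2 / (A * s^3); a valid unit for electric potential would be e.g. V.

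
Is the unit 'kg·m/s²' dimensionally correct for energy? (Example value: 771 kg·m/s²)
No

energy has SI base units: kg * m^2 / s^2
kg·m/s² does NOT reduce to kg * m^2 / s^2; a valid unit for energy would be e.g. J.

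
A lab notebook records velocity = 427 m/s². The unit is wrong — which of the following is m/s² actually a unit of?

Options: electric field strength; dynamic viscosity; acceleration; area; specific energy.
acceleration

velocity should have units dimensionally equivalent to m / s (e.g. m/s).
The given unit 'm/s²' reduces to m / s^2. Of the listed options, that is the dimensionality of acceleration.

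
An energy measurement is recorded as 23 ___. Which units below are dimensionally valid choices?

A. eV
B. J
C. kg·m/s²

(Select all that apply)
A, B

energy has SI base units: kg * m^2 / s^2

Checking each option against kg * m^2 / s^2:
  A. eV: ✓ matches
  B. J: ✓ matches
  C. kg·m/s²: ✗ does not match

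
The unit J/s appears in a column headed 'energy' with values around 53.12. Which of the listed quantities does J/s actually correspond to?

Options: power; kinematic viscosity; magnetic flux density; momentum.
power

energy should have units dimensionally equivalent to kg * m^2 / s^2 (e.g. J).
The given unit 'J/s' reduces to kg * m^2 / s^3. Of the listed options, that is the dimensionality of power.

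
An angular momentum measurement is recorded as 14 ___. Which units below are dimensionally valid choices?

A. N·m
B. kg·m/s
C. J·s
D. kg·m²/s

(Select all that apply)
C, D

angular momentum has SI base units: kg * m^2 / s

Checking each option against kg * m^2 / s:
  A. N·m: ✗ does not match
  B. kg·m/s: ✗ does not match
  C. J·s: ✓ matches
  D. kg·m²/s: ✓ matches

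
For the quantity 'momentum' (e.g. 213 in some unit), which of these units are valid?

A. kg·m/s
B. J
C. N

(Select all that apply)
A

momentum has SI base units: kg * m / s

Checking each option against kg * m / s:
  A. kg·m/s: ✓ matches
  B. J: ✗ does not match
  C. N: ✗ does not match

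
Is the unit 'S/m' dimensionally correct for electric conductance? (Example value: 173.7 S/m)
No

electric conductance has SI base units: A^2 * s^3 / (kg * m^2)
S/m does NOT reduce to A^2 * s^3 / (kg * m^2); a valid unit for electric conductance would be e.g. S.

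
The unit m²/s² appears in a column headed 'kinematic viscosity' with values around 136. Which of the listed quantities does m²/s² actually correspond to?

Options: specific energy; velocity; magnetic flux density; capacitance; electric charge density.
specific energy

kinematic viscosity should have units dimensionally equivalent to m^2 / s (e.g. m²/s).
The given unit 'm²/s²' reduces to m^2 / s^2. Of the listed options, that is the dimensionality of specific energy.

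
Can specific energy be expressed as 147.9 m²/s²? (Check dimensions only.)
Yes

specific energy has SI base units: m^2 / s^2
m²/s² reduces to the same SI base units, so it is a valid unit for specific energy.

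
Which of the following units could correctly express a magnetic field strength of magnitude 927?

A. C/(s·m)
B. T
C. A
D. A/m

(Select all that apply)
A, D

magnetic field strength has SI base units: A / m

Checking each option against A / m:
  A. C/(s·m): ✓ matches
  B. T: ✗ does not match
  C. A: ✗ does not match
  D. A/m: ✓ matches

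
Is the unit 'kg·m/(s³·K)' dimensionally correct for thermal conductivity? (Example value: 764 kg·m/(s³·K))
Yes

thermal conductivity has SI base units: kg * m / (s^3 * K)
kg·m/(s³·K) reduces to the same SI base units, so it is a valid unit for thermal conductivity.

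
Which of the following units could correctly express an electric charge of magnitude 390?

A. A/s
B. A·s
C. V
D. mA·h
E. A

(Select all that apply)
B, D

electric charge has SI base units: A * s

Checking each option against A * s:
  A. A/s: ✗ does not match
  B. A·s: ✓ matches
  C. V: ✗ does not match
  D. mA·h: ✓ matches
  E. A: ✗ does not match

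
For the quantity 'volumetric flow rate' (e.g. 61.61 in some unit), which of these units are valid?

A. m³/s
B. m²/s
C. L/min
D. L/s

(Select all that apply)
A, C, D

volumetric flow rate has SI base units: m^3 / s

Checking each option against m^3 / s:
  A. m³/s: ✓ matches
  B. m²/s: ✗ does not match
  C. L/min: ✓ matches
  D. L/s: ✓ matches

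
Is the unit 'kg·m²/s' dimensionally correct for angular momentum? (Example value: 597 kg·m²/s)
Yes

angular momentum has SI base units: kg * m^2 / s
kg·m²/s reduces to the same SI base units, so it is a valid unit for angular momentum.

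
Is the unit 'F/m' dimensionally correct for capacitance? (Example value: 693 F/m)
No

capacitance has SI base units: A^2 * s^4 / (kg * m^2)
F/m does NOT reduce to A^2 * s^4 / (kg * m^2); a valid unit for capacitance would be e.g. F.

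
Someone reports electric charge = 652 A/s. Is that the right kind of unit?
No

electric charge has SI base units: A * s
A/s does NOT reduce to A * s; a valid unit for electric charge would be e.g. C.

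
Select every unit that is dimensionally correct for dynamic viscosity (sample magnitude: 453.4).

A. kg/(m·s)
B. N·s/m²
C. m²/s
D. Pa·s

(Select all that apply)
A, B, D

dynamic viscosity has SI base units: kg / (m * s)

Checking each option against kg / (m * s):
  A. kg/(m·s): ✓ matches
  B. N·s/m²: ✓ matches
  C. m²/s: ✗ does not match
  D. Pa·s: ✓ matches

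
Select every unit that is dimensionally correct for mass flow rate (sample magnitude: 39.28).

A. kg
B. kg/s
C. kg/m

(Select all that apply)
B

mass flow rate has SI base units: kg / s

Checking each option against kg / s:
  A. kg: ✗ does not match
  B. kg/s: ✓ matches
  C. kg/m: ✗ does not match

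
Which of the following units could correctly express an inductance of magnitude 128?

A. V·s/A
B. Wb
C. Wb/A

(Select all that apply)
A, C

inductance has SI base units: kg * m^2 / (A^2 * s^2)

Checking each option against kg * m^2 / (A^2 * s^2):
  A. V·s/A: ✓ matches
  B. Wb: ✗ does not match
  C. Wb/A: ✓ matches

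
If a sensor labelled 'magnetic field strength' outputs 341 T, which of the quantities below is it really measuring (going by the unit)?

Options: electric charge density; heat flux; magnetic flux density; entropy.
magnetic flux density

magnetic field strength should have units dimensionally equivalent to A / m (e.g. A/m).
The given unit 'T' reduces to kg / (A * s^2). Of the listed options, that is the dimensionality of magnetic flux density.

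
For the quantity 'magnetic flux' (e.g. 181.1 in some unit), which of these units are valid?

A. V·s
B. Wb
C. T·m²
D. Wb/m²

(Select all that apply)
A, B, C

magnetic flux has SI base units: kg * m^2 / (A * s^2)

Checking each option against kg * m^2 / (A * s^2):
  A. V·s: ✓ matches
  B. Wb: ✓ matches
  C. T·m²: ✓ matches
  D. Wb/m²: ✗ does not match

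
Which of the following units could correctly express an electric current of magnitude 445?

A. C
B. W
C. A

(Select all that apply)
C

electric current has SI base units: A

Checking each option against A:
  A. C: ✗ does not match
  B. W: ✗ does not match
  C. A: ✓ matches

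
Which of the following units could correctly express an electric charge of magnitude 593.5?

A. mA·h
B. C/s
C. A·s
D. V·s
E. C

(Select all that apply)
A, C, E

electric charge has SI base units: A * s

Checking each option against A * s:
  A. mA·h: ✓ matches
  B. C/s: ✗ does not match
  C. A·s: ✓ matches
  D. V·s: ✗ does not match
  E. C: ✓ matches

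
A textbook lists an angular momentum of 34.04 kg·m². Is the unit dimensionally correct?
No

angular momentum has SI base units: kg * m^2 / s
kg·m² does NOT reduce to kg * m^2 / s; a valid unit for angular momentum would be e.g. kg·m²/s.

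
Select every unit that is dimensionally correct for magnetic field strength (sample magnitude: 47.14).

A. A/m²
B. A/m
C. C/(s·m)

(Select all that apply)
B, C

magnetic field strength has SI base units: A / m

Checking each option against A / m:
  A. A/m²: ✗ does not match
  B. A/m: ✓ matches
  C. C/(s·m): ✓ matches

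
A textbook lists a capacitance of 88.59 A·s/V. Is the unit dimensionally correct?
Yes

capacitance has SI base units: A^2 * s^4 / (kg * m^2)
A·s/V reduces to the same SI base units, so it is a valid unit for capacitance.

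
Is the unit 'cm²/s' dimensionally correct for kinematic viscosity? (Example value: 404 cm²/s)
Yes

kinematic viscosity has SI base units: m^2 / s
cm²/s reduces to the same SI base units, so it is a valid unit for kinematic viscosity.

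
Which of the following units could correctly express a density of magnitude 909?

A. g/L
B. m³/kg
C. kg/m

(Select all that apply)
A

density has SI base units: kg / m^3

Checking each option against kg / m^3:
  A. g/L: ✓ matches
  B. m³/kg: ✗ does not match
  C. kg/m: ✗ does not match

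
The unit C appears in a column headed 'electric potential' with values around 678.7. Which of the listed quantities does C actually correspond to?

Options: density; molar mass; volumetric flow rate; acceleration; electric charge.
electric charge

electric potential should have units dimensionally equivalent to kg * m^2 / (A * s^3) (e.g. V).
The given unit 'C' reduces to A * s. Of the listed options, that is the dimensionality of electric charge.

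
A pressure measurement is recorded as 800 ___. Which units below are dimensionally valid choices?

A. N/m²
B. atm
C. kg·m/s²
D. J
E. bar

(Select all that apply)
A, B, E

pressure has SI base units: kg / (m * s^2)

Checking each option against kg / (m * s^2):
  A. N/m²: ✓ matches
  B. atm: ✓ matches
  C. kg·m/s²: ✗ does not match
  D. J: ✗ does not match
  E. bar: ✓ matches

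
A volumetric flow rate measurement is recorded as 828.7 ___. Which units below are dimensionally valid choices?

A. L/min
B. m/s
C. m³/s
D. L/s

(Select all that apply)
A, C, D

volumetric flow rate has SI base units: m^3 / s

Checking each option against m^3 / s:
  A. L/min: ✓ matches
  B. m/s: ✗ does not match
  C. m³/s: ✓ matches
  D. L/s: ✓ matches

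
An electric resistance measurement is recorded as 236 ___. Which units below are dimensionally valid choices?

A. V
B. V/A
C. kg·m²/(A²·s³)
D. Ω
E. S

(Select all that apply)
B, C, D

electric resistance has SI base units: kg * m^2 / (A^2 * s^3)

Checking each option against kg * m^2 / (A^2 * s^3):
  A. V: ✗ does not match
  B. V/A: ✓ matches
  C. kg·m²/(A²·s³): ✓ matches
  D. Ω: ✓ matches
  E. S: ✗ does not match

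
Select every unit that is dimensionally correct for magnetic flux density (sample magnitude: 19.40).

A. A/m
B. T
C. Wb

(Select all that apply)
B

magnetic flux density has SI base units: kg / (A * s^2)

Checking each option against kg / (A * s^2):
  A. A/m: ✗ does not match
  B. T: ✓ matches
  C. Wb: ✗ does not match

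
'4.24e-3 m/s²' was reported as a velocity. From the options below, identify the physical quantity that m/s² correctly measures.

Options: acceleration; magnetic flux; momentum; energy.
acceleration

velocity should have units dimensionally equivalent to m / s (e.g. m/s).
The given unit 'm/s²' reduces to m / s^2. Of the listed options, that is the dimensionality of acceleration.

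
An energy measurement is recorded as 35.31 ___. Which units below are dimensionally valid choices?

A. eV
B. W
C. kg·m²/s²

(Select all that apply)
A, C

energy has SI base units: kg * m^2 / s^2

Checking each option against kg * m^2 / s^2:
  A. eV: ✓ matches
  B. W: ✗ does not match
  C. kg·m²/s²: ✓ matches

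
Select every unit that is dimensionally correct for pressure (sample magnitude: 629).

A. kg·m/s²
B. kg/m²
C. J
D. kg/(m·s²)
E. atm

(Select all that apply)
D, E

pressure has SI base units: kg / (m * s^2)

Checking each option against kg / (m * s^2):
  A. kg·m/s²: ✗ does not match
  B. kg/m²: ✗ does not match
  C. J: ✗ does not match
  D. kg/(m·s²): ✓ matches
  E. atm: ✓ matches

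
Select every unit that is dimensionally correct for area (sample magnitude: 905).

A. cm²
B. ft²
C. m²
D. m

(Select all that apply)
A, B, C

area has SI base units: m^2

Checking each option against m^2:
  A. cm²: ✓ matches
  B. ft²: ✓ matches
  C. m²: ✓ matches
  D. m: ✗ does not match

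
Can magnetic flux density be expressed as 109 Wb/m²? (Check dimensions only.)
Yes

magnetic flux density has SI base units: kg / (A * s^2)
Wb/m² reduces to the same SI base units, so it is a valid unit for magnetic flux density.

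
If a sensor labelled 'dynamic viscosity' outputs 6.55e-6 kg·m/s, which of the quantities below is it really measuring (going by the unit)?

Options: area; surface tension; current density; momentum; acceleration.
momentum

dynamic viscosity should have units dimensionally equivalent to kg / (m * s) (e.g. Pa·s).
The given unit 'kg·m/s' reduces to kg * m / s. Of the listed options, that is the dimensionality of momentum.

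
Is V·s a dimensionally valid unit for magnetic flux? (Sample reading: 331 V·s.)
Yes

magnetic flux has SI base units: kg * m^2 / (A * s^2)
V·s reduces to the same SI base units, so it is a valid unit for magnetic flux.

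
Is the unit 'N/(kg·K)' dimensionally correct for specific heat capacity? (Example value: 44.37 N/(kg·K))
No

specific heat capacity has SI base units: m^2 / (s^2 * K)
N/(kg·K) does NOT reduce to m^2 / (s^2 * K); a valid unit for specific heat capacity would be e.g. J/(kg·K).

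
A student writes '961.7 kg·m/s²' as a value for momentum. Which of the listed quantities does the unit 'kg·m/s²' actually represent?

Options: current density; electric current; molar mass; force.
force

momentum should have units dimensionally equivalent to kg * m / s (e.g. kg·m/s).
The given unit 'kg·m/s²' reduces to kg * m / s^2. Of the listed options, that is the dimensionality of force.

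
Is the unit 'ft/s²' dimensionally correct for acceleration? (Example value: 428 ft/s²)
Yes

acceleration has SI base units: m / s^2
ft/s² reduces to the same SI base units, so it is a valid unit for acceleration.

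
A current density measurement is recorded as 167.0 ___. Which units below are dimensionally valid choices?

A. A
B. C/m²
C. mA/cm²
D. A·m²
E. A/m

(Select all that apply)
C

current density has SI base units: A / m^2

Checking each option against A / m^2:
  A. A: ✗ does not match
  B. C/m²: ✗ does not match
  C. mA/cm²: ✓ matches
  D. A·m²: ✗ does not match
  E. A/m: ✗ does not match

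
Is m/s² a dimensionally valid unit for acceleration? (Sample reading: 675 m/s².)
Yes

acceleration has SI base units: m / s^2
m/s² reduces to the same SI base units, so it is a valid unit for acceleration.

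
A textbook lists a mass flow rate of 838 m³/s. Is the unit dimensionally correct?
No

mass flow rate has SI base units: kg / s
m³/s does NOT reduce to kg / s; a valid unit for mass flow rate would be e.g. kg/s.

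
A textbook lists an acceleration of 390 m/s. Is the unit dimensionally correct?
No

acceleration has SI base units: m / s^2
m/s does NOT reduce to m / s^2; a valid unit for acceleration would be e.g. m/s².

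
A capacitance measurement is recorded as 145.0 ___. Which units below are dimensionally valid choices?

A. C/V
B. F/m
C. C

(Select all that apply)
A

capacitance has SI base units: A^2 * s^4 / (kg * m^2)

Checking each option against A^2 * s^4 / (kg * m^2):
  A. C/V: ✓ matches
  B. F/m: ✗ does not match
  C. C: ✗ does not match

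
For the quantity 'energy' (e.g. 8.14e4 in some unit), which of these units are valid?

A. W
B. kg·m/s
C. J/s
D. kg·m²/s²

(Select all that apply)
D

energy has SI base units: kg * m^2 / s^2

Checking each option against kg * m^2 / s^2:
  A. W: ✗ does not match
  B. kg·m/s: ✗ does not match
  C. J/s: ✗ does not match
  D. kg·m²/s²: ✓ matches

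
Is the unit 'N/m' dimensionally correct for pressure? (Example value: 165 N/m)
No

pressure has SI base units: kg / (m * s^2)
N/m does NOT reduce to kg / (m * s^2); a valid unit for pressure would be e.g. Pa.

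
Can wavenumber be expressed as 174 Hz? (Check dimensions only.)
No

wavenumber has SI base units: 1 / m
Hz does NOT reduce to 1 / m; a valid unit for wavenumber would be e.g. 1/m.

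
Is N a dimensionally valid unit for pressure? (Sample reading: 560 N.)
No

pressure has SI base units: kg / (m * s^2)
N does NOT reduce to kg / (m * s^2); a valid unit for pressure would be e.g. Pa.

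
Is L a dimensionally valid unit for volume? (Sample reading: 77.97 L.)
Yes

volume has SI base units: m^3
L reduces to the same SI base units, so it is a valid unit for volume.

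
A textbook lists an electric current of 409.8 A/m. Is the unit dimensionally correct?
No

electric current has SI base units: A
A/m does NOT reduce to A; a valid unit for electric current would be e.g. A.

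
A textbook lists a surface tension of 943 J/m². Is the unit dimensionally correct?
Yes

surface tension has SI base units: kg / s^2
J/m² reduces to the same SI base units, so it is a valid unit for surface tension.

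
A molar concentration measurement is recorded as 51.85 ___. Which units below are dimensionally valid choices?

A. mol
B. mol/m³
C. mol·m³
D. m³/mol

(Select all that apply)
B

molar concentration has SI base units: mol / m^3

Checking each option against mol / m^3:
  A. mol: ✗ does not match
  B. mol/m³: ✓ matches
  C. mol·m³: ✗ does not match
  D. m³/mol: ✗ does not match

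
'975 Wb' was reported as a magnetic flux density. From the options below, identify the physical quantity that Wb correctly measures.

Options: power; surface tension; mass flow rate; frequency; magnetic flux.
magnetic flux

magnetic flux density should have units dimensionally equivalent to kg / (A * s^2) (e.g. T).
The given unit 'Wb' reduces to kg * m^2 / (A * s^2). Of the listed options, that is the dimensionality of magnetic flux.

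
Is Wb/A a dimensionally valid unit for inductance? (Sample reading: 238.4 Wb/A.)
Yes

inductance has SI base units: kg * m^2 / (A^2 * s^2)
Wb/A reduces to the same SI base units, so it is a valid unit for inductance.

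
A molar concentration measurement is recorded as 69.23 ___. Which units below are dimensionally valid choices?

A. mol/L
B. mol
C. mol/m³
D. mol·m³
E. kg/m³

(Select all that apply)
A, C

molar concentration has SI base units: mol / m^3

Checking each option against mol / m^3:
  A. mol/L: ✓ matches
  B. mol: ✗ does not match
  C. mol/m³: ✓ matches
  D. mol·m³: ✗ does not match
  E. kg/m³: ✗ does not match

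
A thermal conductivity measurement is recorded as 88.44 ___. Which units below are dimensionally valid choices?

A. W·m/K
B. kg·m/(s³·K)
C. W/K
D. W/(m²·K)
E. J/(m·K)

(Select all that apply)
B

thermal conductivity has SI base units: kg * m / (s^3 * K)

Checking each option against kg * m / (s^3 * K):
  A. W·m/K: ✗ does not match
  B. kg·m/(s³·K): ✓ matches
  C. W/K: ✗ does not match
  D. W/(m²·K): ✗ does not match
  E. J/(m·K): ✗ does not match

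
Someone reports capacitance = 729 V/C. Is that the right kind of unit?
No

capacitance has SI base units: A^2 * s^4 / (kg * m^2)
V/C does NOT reduce to A^2 * s^4 / (kg * m^2); a valid unit for capacitance would be e.g. F.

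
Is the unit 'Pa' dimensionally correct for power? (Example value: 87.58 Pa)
No

power has SI base units: kg * m^2 / s^3
Pa does NOT reduce to kg * m^2 / s^3; a valid unit for power would be e.g. W.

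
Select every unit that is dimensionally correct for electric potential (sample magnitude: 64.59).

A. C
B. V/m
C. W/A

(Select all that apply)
C

electric potential has SI base units: kg * m^2 / (A * s^3)

Checking each option against kg * m^2 / (A * s^3):
  A. C: ✗ does not match
  B. V/m: ✗ does not match
  C. W/A: ✓ matches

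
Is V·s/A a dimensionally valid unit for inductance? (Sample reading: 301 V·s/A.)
Yes

inductance has SI base units: kg * m^2 / (A^2 * s^2)
V·s/A reduces to the same SI base units, so it is a valid unit for inductance.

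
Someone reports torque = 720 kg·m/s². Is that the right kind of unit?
No

torque has SI base units: kg * m^2 / s^2
kg·m/s² does NOT reduce to kg * m^2 / s^2; a valid unit for torque would be e.g. N·m.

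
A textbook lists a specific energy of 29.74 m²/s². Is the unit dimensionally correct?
Yes

specific energy has SI base units: m^2 / s^2
m²/s² reduces to the same SI base units, so it is a valid unit for specific energy.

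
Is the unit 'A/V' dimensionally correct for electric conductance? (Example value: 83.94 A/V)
Yes

electric conductance has SI base units: A^2 * s^3 / (kg * m^2)
A/V reduces to the same SI base units, so it is a valid unit for electric conductance.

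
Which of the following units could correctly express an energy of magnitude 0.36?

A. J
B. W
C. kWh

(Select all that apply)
A, C

energy has SI base units: kg * m^2 / s^2

Checking each option against kg * m^2 / s^2:
  A. J: ✓ matches
  B. W: ✗ does not match
  C. kWh: ✓ matches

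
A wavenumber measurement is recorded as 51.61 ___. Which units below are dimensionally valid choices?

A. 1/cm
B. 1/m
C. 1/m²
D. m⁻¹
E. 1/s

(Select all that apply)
A, B, D

wavenumber has SI base units: 1 / m

Checking each option against 1 / m:
  A. 1/cm: ✓ matches
  B. 1/m: ✓ matches
  C. 1/m²: ✗ does not match
  D. m⁻¹: ✓ matches
  E. 1/s: ✗ does not match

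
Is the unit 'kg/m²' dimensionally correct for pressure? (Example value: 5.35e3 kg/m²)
No

pressure has SI base units: kg / (m * s^2)
kg/m² does NOT reduce to kg / (m * s^2); a valid unit for pressure would be e.g. Pa.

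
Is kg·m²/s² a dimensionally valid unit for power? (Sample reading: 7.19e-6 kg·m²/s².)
No

power has SI base units: kg * m^2 / s^3
kg·m²/s² does NOT reduce to kg * m^2 / s^3; a valid unit for power would be e.g. W.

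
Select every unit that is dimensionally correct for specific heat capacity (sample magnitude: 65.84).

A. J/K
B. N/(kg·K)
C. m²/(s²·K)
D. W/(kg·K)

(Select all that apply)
C

specific heat capacity has SI base units: m^2 / (s^2 * K)

Checking each option against m^2 / (s^2 * K):
  A. J/K: ✗ does not match
  B. N/(kg·K): ✗ does not match
  C. m²/(s²·K): ✓ matches
  D. W/(kg·K): ✗ does not match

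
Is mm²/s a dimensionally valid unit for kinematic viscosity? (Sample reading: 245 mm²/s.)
Yes

kinematic viscosity has SI base units: m^2 / s
mm²/s reduces to the same SI base units, so it is a valid unit for kinematic viscosity.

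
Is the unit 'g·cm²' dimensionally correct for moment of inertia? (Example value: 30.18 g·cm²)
Yes

moment of inertia has SI base units: kg * m^2
g·cm² reduces to the same SI base units, so it is a valid unit for moment of inertia.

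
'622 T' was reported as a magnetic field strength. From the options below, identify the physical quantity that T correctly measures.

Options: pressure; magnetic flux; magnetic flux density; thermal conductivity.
magnetic flux density

magnetic field strength should have units dimensionally equivalent to A / m (e.g. A/m).
The given unit 'T' reduces to kg / (A * s^2). Of the listed options, that is the dimensionality of magnetic flux density.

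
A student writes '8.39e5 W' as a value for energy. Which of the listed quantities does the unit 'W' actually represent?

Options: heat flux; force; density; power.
power

energy should have units dimensionally equivalent to kg * m^2 / s^2 (e.g. J).
The given unit 'W' reduces to kg * m^2 / s^3. Of the listed options, that is the dimensionality of power.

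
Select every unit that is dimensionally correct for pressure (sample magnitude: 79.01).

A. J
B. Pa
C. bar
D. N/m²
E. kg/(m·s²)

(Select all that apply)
B, C, D, E

pressure has SI base units: kg / (m * s^2)

Checking each option against kg / (m * s^2):
  A. J: ✗ does not match
  B. Pa: ✓ matches
  C. bar: ✓ matches
  D. N/m²: ✓ matches
  E. kg/(m·s²): ✓ matches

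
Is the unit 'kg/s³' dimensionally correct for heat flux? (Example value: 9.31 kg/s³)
Yes

heat flux has SI base units: kg / s^3
kg/s³ reduces to the same SI base units, so it is a valid unit for heat flux.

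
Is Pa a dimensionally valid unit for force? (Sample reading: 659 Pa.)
No

force has SI base units: kg * m / s^2
Pa does NOT reduce to kg * m / s^2; a valid unit for force would be e.g. N.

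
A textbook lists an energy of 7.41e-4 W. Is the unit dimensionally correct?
No

energy has SI base units: kg * m^2 / s^2
W does NOT reduce to kg * m^2 / s^2; a valid unit for energy would be e.g. J.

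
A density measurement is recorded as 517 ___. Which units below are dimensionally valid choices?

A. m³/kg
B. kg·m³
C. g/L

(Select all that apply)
C

density has SI base units: kg / m^3

Checking each option against kg / m^3:
  A. m³/kg: ✗ does not match
  B. kg·m³: ✗ does not match
  C. g/L: ✓ matches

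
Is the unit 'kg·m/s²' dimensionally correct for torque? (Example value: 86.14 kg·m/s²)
No

torque has SI base units: kg * m^2 / s^2
kg·m/s² does NOT reduce to kg * m^2 / s^2; a valid unit for torque would be e.g. N·m.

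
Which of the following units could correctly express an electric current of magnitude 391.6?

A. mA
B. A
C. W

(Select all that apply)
A, B

electric current has SI base units: A

Checking each option against A:
  A. mA: ✓ matches
  B. A: ✓ matches
  C. W: ✗ does not match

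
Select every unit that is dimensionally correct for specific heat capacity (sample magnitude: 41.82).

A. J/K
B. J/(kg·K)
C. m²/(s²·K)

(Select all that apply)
B, C

specific heat capacity has SI base units: m^2 / (s^2 * K)

Checking each option against m^2 / (s^2 * K):
  A. J/K: ✗ does not match
  B. J/(kg·K): ✓ matches
  C. m²/(s²·K): ✓ matches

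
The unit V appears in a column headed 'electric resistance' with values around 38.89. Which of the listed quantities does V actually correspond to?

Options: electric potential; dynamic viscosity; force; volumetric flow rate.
electric potential

electric resistance should have units dimensionally equivalent to kg * m^2 / (A^2 * s^3) (e.g. Ω).
The given unit 'V' reduces to kg * m^2 / (A * s^3). Of the listed options, that is the dimensionality of electric potential.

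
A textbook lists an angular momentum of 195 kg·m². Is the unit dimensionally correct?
No

angular momentum has SI base units: kg * m^2 / s
kg·m² does NOT reduce to kg * m^2 / s; a valid unit for angular momentum would be e.g. kg·m²/s.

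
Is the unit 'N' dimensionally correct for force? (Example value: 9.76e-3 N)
Yes

force has SI base units: kg * m / s^2
N reduces to the same SI base units, so it is a valid unit for force.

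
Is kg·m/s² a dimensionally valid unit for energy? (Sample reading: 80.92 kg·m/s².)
No

energy has SI base units: kg * m^2 / s^2
kg·m/s² does NOT reduce to kg * m^2 / s^2; a valid unit for energy would be e.g. J.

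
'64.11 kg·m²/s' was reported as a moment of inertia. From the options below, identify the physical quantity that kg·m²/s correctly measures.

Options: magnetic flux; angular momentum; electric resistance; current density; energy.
angular momentum

moment of inertia should have units dimensionally equivalent to kg * m^2 (e.g. kg·m²).
The given unit 'kg·m²/s' reduces to kg * m^2 / s. Of the listed options, that is the dimensionality of angular momentum.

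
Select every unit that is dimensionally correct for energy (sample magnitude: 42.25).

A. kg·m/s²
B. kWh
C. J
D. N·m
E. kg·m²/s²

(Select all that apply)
B, C, D, E

energy has SI base units: kg * m^2 / s^2

Checking each option against kg * m^2 / s^2:
  A. kg·m/s²: ✗ does not match
  B. kWh: ✓ matches
  C. J: ✓ matches
  D. N·m: ✓ matches
  E. kg·m²/s²: ✓ matches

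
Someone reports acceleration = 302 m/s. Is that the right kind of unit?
No

acceleration has SI base units: m / s^2
m/s does NOT reduce to m / s^2; a valid unit for acceleration would be e.g. m/s².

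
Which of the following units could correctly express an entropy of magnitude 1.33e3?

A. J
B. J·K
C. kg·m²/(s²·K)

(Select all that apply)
C

entropy has SI base units: kg * m^2 / (s^2 * K)

Checking each option against kg * m^2 / (s^2 * K):
  A. J: ✗ does not match
  B. J·K: ✗ does not match
  C. kg·m²/(s²·K): ✓ matches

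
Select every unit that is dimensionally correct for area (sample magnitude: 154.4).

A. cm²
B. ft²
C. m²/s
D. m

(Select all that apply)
A, B

area has SI base units: m^2

Checking each option against m^2:
  A. cm²: ✓ matches
  B. ft²: ✓ matches
  C. m²/s: ✗ does not match
  D. m: ✗ does not match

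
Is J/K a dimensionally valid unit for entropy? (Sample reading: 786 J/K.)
Yes

entropy has SI base units: kg * m^2 / (s^2 * K)
J/K reduces to the same SI base units, so it is a valid unit for entropy.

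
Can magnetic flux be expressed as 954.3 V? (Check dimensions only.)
No

magnetic flux has SI base units: kg * m^2 / (A * s^2)
V does NOT reduce to kg * m^2 / (A * s^2); a valid unit for magnetic flux would be e.g. Wb.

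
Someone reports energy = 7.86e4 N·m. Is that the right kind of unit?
Yes

energy has SI base units: kg * m^2 / s^2
N·m reduces to the same SI base units, so it is a valid unit for energy.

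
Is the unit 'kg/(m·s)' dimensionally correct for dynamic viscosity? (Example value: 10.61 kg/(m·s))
Yes

dynamic viscosity has SI base units: kg / (m * s)
kg/(m·s) reduces to the same SI base units, so it is a valid unit for dynamic viscosity.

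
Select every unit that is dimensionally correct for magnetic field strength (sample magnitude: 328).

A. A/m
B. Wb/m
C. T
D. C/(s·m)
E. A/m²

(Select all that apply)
A, D

magnetic field strength has SI base units: A / m

Checking each option against A / m:
  A. A/m: ✓ matches
  B. Wb/m: ✗ does not match
  C. T: ✗ does not match
  D. C/(s·m): ✓ matches
  E. A/m²: ✗ does not match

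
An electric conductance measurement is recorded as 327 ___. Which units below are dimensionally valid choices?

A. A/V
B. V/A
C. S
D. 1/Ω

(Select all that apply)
A, C, D

electric conductance has SI base units: A^2 * s^3 / (kg * m^2)

Checking each option against A^2 * s^3 / (kg * m^2):
  A. A/V: ✓ matches
  B. V/A: ✗ does not match
  C. S: ✓ matches
  D. 1/Ω: ✓ matches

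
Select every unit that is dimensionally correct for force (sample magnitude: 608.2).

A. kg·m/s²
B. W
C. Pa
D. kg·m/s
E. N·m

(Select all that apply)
A

force has SI base units: kg * m / s^2

Checking each option against kg * m / s^2:
  A. kg·m/s²: ✓ matches
  B. W: ✗ does not match
  C. Pa: ✗ does not match
  D. kg·m/s: ✗ does not match
  E. N·m: ✗ does not match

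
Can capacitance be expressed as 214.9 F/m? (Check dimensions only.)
No

capacitance has SI base units: A^2 * s^4 / (kg * m^2)
F/m does NOT reduce to A^2 * s^4 / (kg * m^2); a valid unit for capacitance would be e.g. F.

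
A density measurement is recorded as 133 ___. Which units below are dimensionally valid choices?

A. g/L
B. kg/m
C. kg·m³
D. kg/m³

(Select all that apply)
A, D

density has SI base units: kg / m^3

Checking each option against kg / m^3:
  A. g/L: ✓ matches
  B. kg/m: ✗ does not match
  C. kg·m³: ✗ does not match
  D. kg/m³: ✓ matches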